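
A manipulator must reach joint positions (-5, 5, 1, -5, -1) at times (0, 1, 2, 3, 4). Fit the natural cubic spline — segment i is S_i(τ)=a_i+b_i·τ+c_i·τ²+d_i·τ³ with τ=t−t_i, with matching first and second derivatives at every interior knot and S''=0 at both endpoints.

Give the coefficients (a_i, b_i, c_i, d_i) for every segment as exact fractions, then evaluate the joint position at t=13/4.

  seg 0: a=-5 b=94/7 c=0 d=-24/7
  seg 1: a=5 b=22/7 c=-72/7 d=22/7
  seg 2: a=1 b=-8 c=-6/7 d=20/7
  seg 3: a=-5 b=-8/7 c=54/7 d=-18/7
S(13/4) = -155/32

Δ: Δ0=10, Δ1=-4, Δ2=-6, Δ3=4
row 1: diag=4, rhs=-84; c'=1/4, d'=-21
row 2: denom=4−1·1/4=15/4; d'=(-12−1·-21)/(15/4)=12/5
row 3: denom=4−1·4/15=56/15; d'=(60−1·12/5)/(56/15)=108/7
back: M3=108/7
back: M2=12/5−4/15·108/7=-12/7
back: M1=-21−1/4·-12/7=-144/7
M: M0=0, M1=-144/7, M2=-12/7, M3=108/7, M4=0
seg 0: a=-5, c=M0/2=0, d=(M1−M0)/(6·1)=-24/7, b=Δ0−h0·(2M0+M1)/6=94/7
seg 1: a=5, c=M1/2=-72/7, d=(M2−M1)/(6·1)=22/7, b=Δ1−h1·(2M1+M2)/6=22/7
seg 2: a=1, c=M2/2=-6/7, d=(M3−M2)/(6·1)=20/7, b=Δ2−h2·(2M2+M3)/6=-8
seg 3: a=-5, c=M3/2=54/7, d=(M4−M3)/(6·1)=-18/7, b=Δ3−h3·(2M3+M4)/6=-8/7
t_q=13/4 → seg 3, τ=1/4; S=-5+-8/7·τ+54/7·τ²+-18/7·τ³=-155/32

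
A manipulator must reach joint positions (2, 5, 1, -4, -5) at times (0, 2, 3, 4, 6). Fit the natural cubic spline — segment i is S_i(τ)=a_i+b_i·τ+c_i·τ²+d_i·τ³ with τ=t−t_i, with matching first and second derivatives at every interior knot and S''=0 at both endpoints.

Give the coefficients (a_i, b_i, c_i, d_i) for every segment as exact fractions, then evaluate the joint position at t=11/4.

  seg 0: a=2 b=215/66 c=0 d=-29/66
  seg 1: a=5 b=-133/66 c=-29/11 d=43/66
  seg 2: a=1 b=-16/3 c=-15/22 d=67/66
  seg 3: a=-4 b=-241/66 c=26/11 d=-13/33
S(11/4) = 3211/1408

Δ: Δ0=3/2, Δ1=-4, Δ2=-5, Δ3=-1/2
row 1: diag=6, rhs=-33; c'=1/6, d'=-11/2
row 2: denom=4−1·1/6=23/6; d'=(-6−1·-11/2)/(23/6)=-3/23
row 3: denom=6−1·6/23=132/23; d'=(27−1·-3/23)/(132/23)=52/11
back: M3=52/11
back: M2=-3/23−6/23·52/11=-15/11
back: M1=-11/2−1/6·-15/11=-58/11
M: M0=0, M1=-58/11, M2=-15/11, M3=52/11, M4=0
seg 0: a=2, c=M0/2=0, d=(M1−M0)/(6·2)=-29/66, b=Δ0−h0·(2M0+M1)/6=215/66
seg 1: a=5, c=M1/2=-29/11, d=(M2−M1)/(6·1)=43/66, b=Δ1−h1·(2M1+M2)/6=-133/66
seg 2: a=1, c=M2/2=-15/22, d=(M3−M2)/(6·1)=67/66, b=Δ2−h2·(2M2+M3)/6=-16/3
seg 3: a=-4, c=M3/2=26/11, d=(M4−M3)/(6·2)=-13/33, b=Δ3−h3·(2M3+M4)/6=-241/66
t_q=11/4 → seg 1, τ=3/4; S=5+-133/66·τ+-29/11·τ²+43/66·τ³=3211/1408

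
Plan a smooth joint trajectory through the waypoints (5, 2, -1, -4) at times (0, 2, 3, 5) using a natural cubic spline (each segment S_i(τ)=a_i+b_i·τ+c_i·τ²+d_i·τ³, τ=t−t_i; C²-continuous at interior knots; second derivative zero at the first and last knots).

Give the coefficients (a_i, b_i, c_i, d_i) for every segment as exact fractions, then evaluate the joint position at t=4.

Δ: Δ0=-3/2, Δ1=-3, Δ2=-3/2
row 1: diag=6, rhs=-9; c'=1/6, d'=-3/2
row 2: denom=6−1·1/6=35/6; d'=(9−1·-3/2)/(35/6)=9/5
back: M2=9/5
back: M1=-3/2−1/6·9/5=-9/5
M: M0=0, M1=-9/5, M2=9/5, M3=0
seg 0: a=5, c=M0/2=0, d=(M1−M0)/(6·2)=-3/20, b=Δ0−h0·(2M0+M1)/6=-9/10
seg 1: a=2, c=M1/2=-9/10, d=(M2−M1)/(6·1)=3/5, b=Δ1−h1·(2M1+M2)/6=-27/10
seg 2: a=-1, c=M2/2=9/10, d=(M3−M2)/(6·2)=-3/20, b=Δ2−h2·(2M2+M3)/6=-27/10
t_q=4 → seg 2, τ=1; S=-1+-27/10·τ+9/10·τ²+-3/20·τ³=-59/20

  seg 0: a=5 b=-9/10 c=0 d=-3/20
  seg 1: a=2 b=-27/10 c=-9/10 d=3/5
  seg 2: a=-1 b=-27/10 c=9/10 d=-3/20
S(4) = -59/20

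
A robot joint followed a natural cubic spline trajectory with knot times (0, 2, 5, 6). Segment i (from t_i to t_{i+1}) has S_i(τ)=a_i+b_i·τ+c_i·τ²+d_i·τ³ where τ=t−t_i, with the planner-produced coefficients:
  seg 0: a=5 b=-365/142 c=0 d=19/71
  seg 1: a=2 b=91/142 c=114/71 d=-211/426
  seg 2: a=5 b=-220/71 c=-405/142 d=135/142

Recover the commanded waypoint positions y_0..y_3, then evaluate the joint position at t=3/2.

y_0=5 y_1=2 y_2=5 y_3=0
S(3/2) = 1163/568

y_0 = S_0(0) = a_0 = 5
y_1 = S_1(0) = a_1 = 2
y_2 = S_2(0) = a_2 = 5
y_3 = S_2(1) = 0
t_q=3/2 is in segment 0 (τ=3/2); S_0(τ)=1163/568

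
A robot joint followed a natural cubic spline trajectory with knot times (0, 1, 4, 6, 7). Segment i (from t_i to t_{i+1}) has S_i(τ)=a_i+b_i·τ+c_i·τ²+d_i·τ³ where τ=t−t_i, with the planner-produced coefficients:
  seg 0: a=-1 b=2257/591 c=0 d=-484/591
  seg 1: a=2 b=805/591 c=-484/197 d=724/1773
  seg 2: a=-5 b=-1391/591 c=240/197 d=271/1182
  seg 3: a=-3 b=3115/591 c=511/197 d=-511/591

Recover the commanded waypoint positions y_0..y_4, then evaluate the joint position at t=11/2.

y_0=-1 y_1=2 y_2=-5 y_3=-3 y_4=4
S(11/2) = -15809/3152

y_0 = S_0(0) = a_0 = -1
y_1 = S_1(0) = a_1 = 2
y_2 = S_2(0) = a_2 = -5
y_3 = S_3(0) = a_3 = -3
y_4 = S_3(1) = 4
t_q=11/2 is in segment 2 (τ=3/2); S_2(τ)=-15809/3152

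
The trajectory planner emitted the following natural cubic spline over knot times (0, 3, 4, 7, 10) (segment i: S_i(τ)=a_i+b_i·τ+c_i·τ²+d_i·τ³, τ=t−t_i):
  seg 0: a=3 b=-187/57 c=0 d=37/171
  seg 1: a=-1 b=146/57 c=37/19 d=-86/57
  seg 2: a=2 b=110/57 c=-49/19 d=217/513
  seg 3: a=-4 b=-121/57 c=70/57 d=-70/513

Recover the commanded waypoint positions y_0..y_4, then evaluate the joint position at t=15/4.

y_0 = S_0(0) = a_0 = 3
y_1 = S_1(0) = a_1 = -1
y_2 = S_2(0) = a_2 = 2
y_3 = S_3(0) = a_3 = -4
y_4 = S_3(3) = -3
t_q=15/4 is in segment 1 (τ=3/4); S_1(τ)=839/608

y_0=3 y_1=-1 y_2=2 y_3=-4 y_4=-3
S(15/4) = 839/608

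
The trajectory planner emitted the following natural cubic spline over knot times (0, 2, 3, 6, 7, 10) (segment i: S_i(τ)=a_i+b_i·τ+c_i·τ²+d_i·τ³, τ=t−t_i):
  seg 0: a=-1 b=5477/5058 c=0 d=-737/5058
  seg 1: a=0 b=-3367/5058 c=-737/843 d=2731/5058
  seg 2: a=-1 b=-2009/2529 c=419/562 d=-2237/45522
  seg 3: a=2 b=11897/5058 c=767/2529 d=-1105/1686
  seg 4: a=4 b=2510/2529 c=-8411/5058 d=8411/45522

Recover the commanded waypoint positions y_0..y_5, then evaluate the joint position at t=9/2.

y_0=-1 y_1=0 y_2=-1 y_3=2 y_4=4 y_5=-3
S(9/2) = -3057/4496

y_0 = S_0(0) = a_0 = -1
y_1 = S_1(0) = a_1 = 0
y_2 = S_2(0) = a_2 = -1
y_3 = S_3(0) = a_3 = 2
y_4 = S_4(0) = a_4 = 4
y_5 = S_4(3) = -3
t_q=9/2 is in segment 2 (τ=3/2); S_2(τ)=-3057/4496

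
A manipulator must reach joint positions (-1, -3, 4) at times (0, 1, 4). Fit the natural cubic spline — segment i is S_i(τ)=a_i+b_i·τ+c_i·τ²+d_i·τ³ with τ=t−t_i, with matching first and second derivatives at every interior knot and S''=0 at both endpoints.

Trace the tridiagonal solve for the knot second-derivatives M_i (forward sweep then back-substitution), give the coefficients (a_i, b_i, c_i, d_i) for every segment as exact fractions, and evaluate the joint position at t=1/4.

  seg 0: a=-1 b=-61/24 c=0 d=13/24
  seg 1: a=-3 b=-11/12 c=13/8 d=-13/72
S(1/4) = -833/512

Δ: Δ0=-2, Δ1=7/3
row 1: diag=8, rhs=26; c'=3/8, d'=13/4
back: M1=13/4
M: M0=0, M1=13/4, M2=0
seg 0: a=-1, c=M0/2=0, d=(M1−M0)/(6·1)=13/24, b=Δ0−h0·(2M0+M1)/6=-61/24
seg 1: a=-3, c=M1/2=13/8, d=(M2−M1)/(6·3)=-13/72, b=Δ1−h1·(2M1+M2)/6=-11/12
t_q=1/4 → seg 0, τ=1/4; S=-1+-61/24·τ+0·τ²+13/24·τ³=-833/512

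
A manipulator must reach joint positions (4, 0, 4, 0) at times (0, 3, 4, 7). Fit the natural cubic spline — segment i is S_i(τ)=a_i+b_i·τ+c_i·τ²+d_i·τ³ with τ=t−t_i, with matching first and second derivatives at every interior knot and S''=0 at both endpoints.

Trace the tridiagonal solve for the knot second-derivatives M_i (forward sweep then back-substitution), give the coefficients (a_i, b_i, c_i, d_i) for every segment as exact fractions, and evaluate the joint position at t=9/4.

  seg 0: a=4 b=-76/21 c=0 d=16/63
  seg 1: a=0 b=68/21 c=16/7 d=-32/21
  seg 2: a=4 b=68/21 c=-16/7 d=16/63
S(9/4) = -5/4

Δ: Δ0=-4/3, Δ1=4, Δ2=-4/3
row 1: diag=8, rhs=32; c'=1/8, d'=4
row 2: denom=8−1·1/8=63/8; d'=(-32−1·4)/(63/8)=-32/7
back: M2=-32/7
back: M1=4−1/8·-32/7=32/7
M: M0=0, M1=32/7, M2=-32/7, M3=0
seg 0: a=4, c=M0/2=0, d=(M1−M0)/(6·3)=16/63, b=Δ0−h0·(2M0+M1)/6=-76/21
seg 1: a=0, c=M1/2=16/7, d=(M2−M1)/(6·1)=-32/21, b=Δ1−h1·(2M1+M2)/6=68/21
seg 2: a=4, c=M2/2=-16/7, d=(M3−M2)/(6·3)=16/63, b=Δ2−h2·(2M2+M3)/6=68/21
t_q=9/4 → seg 0, τ=9/4; S=4+-76/21·τ+0·τ²+16/63·τ³=-5/4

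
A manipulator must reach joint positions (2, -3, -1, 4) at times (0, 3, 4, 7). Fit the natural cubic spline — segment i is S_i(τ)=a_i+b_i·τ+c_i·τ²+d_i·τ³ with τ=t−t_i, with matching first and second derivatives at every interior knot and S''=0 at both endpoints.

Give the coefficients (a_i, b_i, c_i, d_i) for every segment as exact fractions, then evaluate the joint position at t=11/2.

  seg 0: a=2 b=-194/63 c=0 d=89/567
  seg 1: a=-3 b=73/63 c=89/63 d=-4/7
  seg 2: a=-1 b=143/63 c=-19/63 d=19/567
S(11/2) = 103/56

Δ: Δ0=-5/3, Δ1=2, Δ2=5/3
row 1: diag=8, rhs=22; c'=1/8, d'=11/4
row 2: denom=8−1·1/8=63/8; d'=(-2−1·11/4)/(63/8)=-38/63
back: M2=-38/63
back: M1=11/4−1/8·-38/63=178/63
M: M0=0, M1=178/63, M2=-38/63, M3=0
seg 0: a=2, c=M0/2=0, d=(M1−M0)/(6·3)=89/567, b=Δ0−h0·(2M0+M1)/6=-194/63
seg 1: a=-3, c=M1/2=89/63, d=(M2−M1)/(6·1)=-4/7, b=Δ1−h1·(2M1+M2)/6=73/63
seg 2: a=-1, c=M2/2=-19/63, d=(M3−M2)/(6·3)=19/567, b=Δ2−h2·(2M2+M3)/6=143/63
t_q=11/2 → seg 2, τ=3/2; S=-1+143/63·τ+-19/63·τ²+19/567·τ³=103/56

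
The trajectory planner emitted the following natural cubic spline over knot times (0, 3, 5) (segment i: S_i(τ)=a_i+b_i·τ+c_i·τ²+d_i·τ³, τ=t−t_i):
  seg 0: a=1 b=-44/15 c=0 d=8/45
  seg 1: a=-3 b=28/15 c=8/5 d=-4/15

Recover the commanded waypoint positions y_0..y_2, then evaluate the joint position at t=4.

y_0=1 y_1=-3 y_2=5
S(4) = 1/5

y_0 = S_0(0) = a_0 = 1
y_1 = S_1(0) = a_1 = -3
y_2 = S_1(2) = 5
t_q=4 is in segment 1 (τ=1); S_1(τ)=1/5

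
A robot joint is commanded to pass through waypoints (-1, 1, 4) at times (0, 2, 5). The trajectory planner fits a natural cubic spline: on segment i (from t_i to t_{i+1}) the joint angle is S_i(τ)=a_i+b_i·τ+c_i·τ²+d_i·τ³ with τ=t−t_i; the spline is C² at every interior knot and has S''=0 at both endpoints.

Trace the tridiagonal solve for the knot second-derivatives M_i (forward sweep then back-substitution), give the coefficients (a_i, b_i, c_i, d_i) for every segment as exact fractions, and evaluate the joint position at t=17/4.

Δ: Δ0=1, Δ1=1
row 1: diag=10, rhs=0; c'=3/10, d'=0
back: M1=0
M: M0=0, M1=0, M2=0
seg 0: a=-1, c=M0/2=0, d=(M1−M0)/(6·2)=0, b=Δ0−h0·(2M0+M1)/6=1
seg 1: a=1, c=M1/2=0, d=(M2−M1)/(6·3)=0, b=Δ1−h1·(2M1+M2)/6=1
t_q=17/4 → seg 1, τ=9/4; S=1+1·τ+0·τ²+0·τ³=13/4

  seg 0: a=-1 b=1 c=0 d=0
  seg 1: a=1 b=1 c=0 d=0
S(17/4) = 13/4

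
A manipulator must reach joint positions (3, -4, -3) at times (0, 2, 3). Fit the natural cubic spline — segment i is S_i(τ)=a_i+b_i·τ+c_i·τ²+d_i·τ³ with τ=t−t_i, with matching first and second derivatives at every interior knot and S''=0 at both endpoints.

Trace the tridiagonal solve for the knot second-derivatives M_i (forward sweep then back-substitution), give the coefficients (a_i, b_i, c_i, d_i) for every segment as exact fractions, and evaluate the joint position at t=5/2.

Δ: Δ0=-7/2, Δ1=1
row 1: diag=6, rhs=27; c'=1/6, d'=9/2
back: M1=9/2
M: M0=0, M1=9/2, M2=0
seg 0: a=3, c=M0/2=0, d=(M1−M0)/(6·2)=3/8, b=Δ0−h0·(2M0+M1)/6=-5
seg 1: a=-4, c=M1/2=9/4, d=(M2−M1)/(6·1)=-3/4, b=Δ1−h1·(2M1+M2)/6=-1/2
t_q=5/2 → seg 1, τ=1/2; S=-4+-1/2·τ+9/4·τ²+-3/4·τ³=-121/32

  seg 0: a=3 b=-5 c=0 d=3/8
  seg 1: a=-4 b=-1/2 c=9/4 d=-3/4
S(5/2) = -121/32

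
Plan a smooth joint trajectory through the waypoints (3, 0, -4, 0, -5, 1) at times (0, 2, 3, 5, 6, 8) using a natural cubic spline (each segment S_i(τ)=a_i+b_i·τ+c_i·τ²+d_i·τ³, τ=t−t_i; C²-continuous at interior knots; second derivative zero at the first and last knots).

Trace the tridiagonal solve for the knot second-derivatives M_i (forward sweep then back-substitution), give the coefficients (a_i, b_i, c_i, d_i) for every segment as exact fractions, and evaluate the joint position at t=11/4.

  seg 0: a=3 b=-143/2162 c=0 d=-775/2162
  seg 1: a=0 b=-9443/2162 c=-2325/1081 d=5445/2162
  seg 2: a=-4 b=-1204/1081 c=11685/2162 d=-177/92
  seg 3: a=0 b=-2791/1081 c=-6636/1081 d=4022/1081
  seg 4: a=-5 b=-3997/1081 c=5430/1081 d=-905/1081
S(11/4) = -473649/138368

Δ: Δ0=-3/2, Δ1=-4, Δ2=2, Δ3=-5, Δ4=3
row 1: diag=6, rhs=-15; c'=1/6, d'=-5/2
row 2: denom=6−1·1/6=35/6; d'=(36−1·-5/2)/(35/6)=33/5
row 3: denom=6−2·12/35=186/35; d'=(-42−2·33/5)/(186/35)=-322/31
row 4: denom=6−1·35/186=1081/186; d'=(48−1·-322/31)/(1081/186)=10860/1081
back: M4=10860/1081
back: M3=-322/31−35/186·10860/1081=-13272/1081
back: M2=33/5−12/35·-13272/1081=11685/1081
back: M1=-5/2−1/6·11685/1081=-4650/1081
M: M0=0, M1=-4650/1081, M2=11685/1081, M3=-13272/1081, M4=10860/1081, M5=0
seg 0: a=3, c=M0/2=0, d=(M1−M0)/(6·2)=-775/2162, b=Δ0−h0·(2M0+M1)/6=-143/2162
seg 1: a=0, c=M1/2=-2325/1081, d=(M2−M1)/(6·1)=5445/2162, b=Δ1−h1·(2M1+M2)/6=-9443/2162
seg 2: a=-4, c=M2/2=11685/2162, d=(M3−M2)/(6·2)=-177/92, b=Δ2−h2·(2M2+M3)/6=-1204/1081
seg 3: a=0, c=M3/2=-6636/1081, d=(M4−M3)/(6·1)=4022/1081, b=Δ3−h3·(2M3+M4)/6=-2791/1081
seg 4: a=-5, c=M4/2=5430/1081, d=(M5−M4)/(6·2)=-905/1081, b=Δ4−h4·(2M4+M5)/6=-3997/1081
t_q=11/4 → seg 1, τ=3/4; S=0+-9443/2162·τ+-2325/1081·τ²+5445/2162·τ³=-473649/138368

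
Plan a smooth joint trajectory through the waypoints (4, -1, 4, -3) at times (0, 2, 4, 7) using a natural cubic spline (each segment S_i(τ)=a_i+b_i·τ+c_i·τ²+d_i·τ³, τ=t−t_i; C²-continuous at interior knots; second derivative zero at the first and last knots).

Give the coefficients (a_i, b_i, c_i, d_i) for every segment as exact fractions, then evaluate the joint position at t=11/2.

Δ: Δ0=-5/2, Δ1=5/2, Δ2=-7/3
row 1: diag=8, rhs=30; c'=1/4, d'=15/4
row 2: denom=10−2·1/4=19/2; d'=(-29−2·15/4)/(19/2)=-73/19
back: M2=-73/19
back: M1=15/4−1/4·-73/19=179/38
M: M0=0, M1=179/38, M2=-73/19, M3=0
seg 0: a=4, c=M0/2=0, d=(M1−M0)/(6·2)=179/456, b=Δ0−h0·(2M0+M1)/6=-232/57
seg 1: a=-1, c=M1/2=179/76, d=(M2−M1)/(6·2)=-325/456, b=Δ1−h1·(2M1+M2)/6=73/114
seg 2: a=4, c=M2/2=-73/38, d=(M3−M2)/(6·3)=73/342, b=Δ2−h2·(2M2+M3)/6=86/57
t_q=11/2 → seg 2, τ=3/2; S=4+86/57·τ+-73/38·τ²+73/342·τ³=809/304

  seg 0: a=4 b=-232/57 c=0 d=179/456
  seg 1: a=-1 b=73/114 c=179/76 d=-325/456
  seg 2: a=4 b=86/57 c=-73/38 d=73/342
S(11/2) = 809/304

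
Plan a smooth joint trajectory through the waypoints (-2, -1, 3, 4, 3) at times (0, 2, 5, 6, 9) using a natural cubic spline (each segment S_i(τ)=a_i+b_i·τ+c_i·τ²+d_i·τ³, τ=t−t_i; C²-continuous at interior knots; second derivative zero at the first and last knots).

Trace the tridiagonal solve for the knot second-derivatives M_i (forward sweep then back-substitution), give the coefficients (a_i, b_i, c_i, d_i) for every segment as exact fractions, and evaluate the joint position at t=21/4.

Δ: Δ0=1/2, Δ1=4/3, Δ2=1, Δ3=-1/3
row 1: diag=10, rhs=5; c'=3/10, d'=1/2
row 2: denom=8−3·3/10=71/10; d'=(-2−3·1/2)/(71/10)=-35/71
row 3: denom=8−1·10/71=558/71; d'=(-8−1·-35/71)/(558/71)=-533/558
back: M3=-533/558
back: M2=-35/71−10/71·-533/558=-100/279
back: M1=1/2−3/10·-100/279=113/186
M: M0=0, M1=113/186, M2=-100/279, M3=-533/558, M4=0
seg 0: a=-2, c=M0/2=0, d=(M1−M0)/(6·2)=113/2232, b=Δ0−h0·(2M0+M1)/6=83/279
seg 1: a=-1, c=M1/2=113/372, d=(M2−M1)/(6·3)=-539/10044, b=Δ1−h1·(2M1+M2)/6=505/558
seg 2: a=3, c=M2/2=-50/279, d=(M3−M2)/(6·1)=-37/372, b=Δ2−h2·(2M2+M3)/6=1427/1116
seg 3: a=4, c=M3/2=-533/1116, d=(M4−M3)/(6·3)=533/10044, b=Δ3−h3·(2M3+M4)/6=347/558
t_q=21/4 → seg 2, τ=1/4; S=3+1427/1116·τ+-50/279·τ²+-37/372·τ³=78731/23808

  seg 0: a=-2 b=83/279 c=0 d=113/2232
  seg 1: a=-1 b=505/558 c=113/372 d=-539/10044
  seg 2: a=3 b=1427/1116 c=-50/279 d=-37/372
  seg 3: a=4 b=347/558 c=-533/1116 d=533/10044
S(21/4) = 78731/23808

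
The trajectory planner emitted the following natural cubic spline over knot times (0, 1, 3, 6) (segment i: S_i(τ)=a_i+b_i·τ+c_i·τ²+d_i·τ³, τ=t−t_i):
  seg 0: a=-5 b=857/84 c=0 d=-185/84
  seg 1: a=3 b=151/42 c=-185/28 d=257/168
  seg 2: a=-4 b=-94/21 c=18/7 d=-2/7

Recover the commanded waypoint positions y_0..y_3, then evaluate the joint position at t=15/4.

y_0 = S_0(0) = a_0 = -5
y_1 = S_1(0) = a_1 = 3
y_2 = S_2(0) = a_2 = -4
y_3 = S_2(3) = -2
t_q=15/4 is in segment 2 (τ=3/4); S_2(τ)=-193/32

y_0=-5 y_1=3 y_2=-4 y_3=-2
S(15/4) = -193/32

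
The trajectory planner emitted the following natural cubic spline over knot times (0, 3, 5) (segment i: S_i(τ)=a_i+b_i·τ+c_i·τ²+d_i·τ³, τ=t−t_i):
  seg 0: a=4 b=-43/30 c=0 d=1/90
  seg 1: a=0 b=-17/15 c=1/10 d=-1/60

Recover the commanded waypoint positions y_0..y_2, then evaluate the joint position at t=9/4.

y_0 = S_0(0) = a_0 = 4
y_1 = S_1(0) = a_1 = 0
y_2 = S_1(2) = -2
t_q=9/4 is in segment 0 (τ=9/4); S_0(τ)=577/640

y_0=4 y_1=0 y_2=-2
S(9/4) = 577/640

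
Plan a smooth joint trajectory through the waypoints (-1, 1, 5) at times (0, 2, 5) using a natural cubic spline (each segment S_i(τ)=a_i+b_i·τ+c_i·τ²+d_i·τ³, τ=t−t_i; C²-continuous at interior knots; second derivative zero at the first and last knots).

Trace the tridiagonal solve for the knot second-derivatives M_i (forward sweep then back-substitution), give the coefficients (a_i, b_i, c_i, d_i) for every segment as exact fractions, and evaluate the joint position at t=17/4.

  seg 0: a=-1 b=14/15 c=0 d=1/60
  seg 1: a=1 b=17/15 c=1/10 d=-1/90
S(17/4) = 503/128

Δ: Δ0=1, Δ1=4/3
row 1: diag=10, rhs=2; c'=3/10, d'=1/5
back: M1=1/5
M: M0=0, M1=1/5, M2=0
seg 0: a=-1, c=M0/2=0, d=(M1−M0)/(6·2)=1/60, b=Δ0−h0·(2M0+M1)/6=14/15
seg 1: a=1, c=M1/2=1/10, d=(M2−M1)/(6·3)=-1/90, b=Δ1−h1·(2M1+M2)/6=17/15
t_q=17/4 → seg 1, τ=9/4; S=1+17/15·τ+1/10·τ²+-1/90·τ³=503/128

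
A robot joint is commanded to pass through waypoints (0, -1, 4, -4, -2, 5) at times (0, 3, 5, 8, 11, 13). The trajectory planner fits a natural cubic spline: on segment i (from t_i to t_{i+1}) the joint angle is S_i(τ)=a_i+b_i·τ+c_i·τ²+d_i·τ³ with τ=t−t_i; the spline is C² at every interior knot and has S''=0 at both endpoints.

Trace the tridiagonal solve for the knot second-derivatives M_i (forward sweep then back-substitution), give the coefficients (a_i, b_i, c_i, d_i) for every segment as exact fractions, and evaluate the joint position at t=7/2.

  seg 0: a=0 b=-2635/1626 c=0 d=2093/14634
  seg 1: a=-1 b=1822/813 c=2093/1626 d=-1255/2168
  seg 2: a=4 b=721/1626 c=-7109/3252 d=11213/29268
  seg 3: a=-4 b=-7573/3252 c=342/271 d=-857/9756
  seg 4: a=-2 b=4669/1626 c=511/1084 d=-511/6504
S(7/2) = 6417/17344

Δ: Δ0=-1/3, Δ1=5/2, Δ2=-8/3, Δ3=2/3, Δ4=7/2
row 1: diag=10, rhs=17; c'=1/5, d'=17/10
row 2: denom=10−2·1/5=48/5; d'=(-31−2·17/10)/(48/5)=-43/12
row 3: denom=12−3·5/16=177/16; d'=(20−3·-43/12)/(177/16)=164/59
row 4: denom=10−3·16/59=542/59; d'=(17−3·164/59)/(542/59)=511/542
back: M4=511/542
back: M3=164/59−16/59·511/542=684/271
back: M2=-43/12−5/16·684/271=-7109/1626
back: M1=17/10−1/5·-7109/1626=2093/813
M: M0=0, M1=2093/813, M2=-7109/1626, M3=684/271, M4=511/542, M5=0
seg 0: a=0, c=M0/2=0, d=(M1−M0)/(6·3)=2093/14634, b=Δ0−h0·(2M0+M1)/6=-2635/1626
seg 1: a=-1, c=M1/2=2093/1626, d=(M2−M1)/(6·2)=-1255/2168, b=Δ1−h1·(2M1+M2)/6=1822/813
seg 2: a=4, c=M2/2=-7109/3252, d=(M3−M2)/(6·3)=11213/29268, b=Δ2−h2·(2M2+M3)/6=721/1626
seg 3: a=-4, c=M3/2=342/271, d=(M4−M3)/(6·3)=-857/9756, b=Δ3−h3·(2M3+M4)/6=-7573/3252
seg 4: a=-2, c=M4/2=511/1084, d=(M5−M4)/(6·2)=-511/6504, b=Δ4−h4·(2M4+M5)/6=4669/1626
t_q=7/2 → seg 1, τ=1/2; S=-1+1822/813·τ+2093/1626·τ²+-1255/2168·τ³=6417/17344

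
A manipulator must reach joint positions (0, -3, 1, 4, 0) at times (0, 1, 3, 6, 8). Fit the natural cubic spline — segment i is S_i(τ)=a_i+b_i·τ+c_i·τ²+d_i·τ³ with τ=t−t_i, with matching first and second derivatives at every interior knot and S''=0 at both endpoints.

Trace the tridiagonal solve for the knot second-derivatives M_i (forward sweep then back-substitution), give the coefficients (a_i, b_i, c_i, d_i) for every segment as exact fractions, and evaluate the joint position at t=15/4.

Δ: Δ0=-3, Δ1=2, Δ2=1, Δ3=-2
row 1: diag=6, rhs=30; c'=1/3, d'=5
row 2: denom=10−2·1/3=28/3; d'=(-6−2·5)/(28/3)=-12/7
row 3: denom=10−3·9/28=253/28; d'=(-18−3·-12/7)/(253/28)=-360/253
back: M3=-360/253
back: M2=-12/7−9/28·-360/253=-318/253
back: M1=5−1/3·-318/253=1371/253
M: M0=0, M1=1371/253, M2=-318/253, M3=-360/253, M4=0
seg 0: a=0, c=M0/2=0, d=(M1−M0)/(6·1)=457/506, b=Δ0−h0·(2M0+M1)/6=-1975/506
seg 1: a=-3, c=M1/2=1371/506, d=(M2−M1)/(6·2)=-563/1012, b=Δ1−h1·(2M1+M2)/6=-302/253
seg 2: a=1, c=M2/2=-159/253, d=(M3−M2)/(6·3)=-7/759, b=Δ2−h2·(2M2+M3)/6=751/253
seg 3: a=4, c=M3/2=-180/253, d=(M4−M3)/(6·2)=30/253, b=Δ3−h3·(2M3+M4)/6=-266/253
t_q=15/4 → seg 2, τ=3/4; S=1+751/253·τ+-159/253·τ²+-7/759·τ³=4223/1472

  seg 0: a=0 b=-1975/506 c=0 d=457/506
  seg 1: a=-3 b=-302/253 c=1371/506 d=-563/1012
  seg 2: a=1 b=751/253 c=-159/253 d=-7/759
  seg 3: a=4 b=-266/253 c=-180/253 d=30/253
S(15/4) = 4223/1472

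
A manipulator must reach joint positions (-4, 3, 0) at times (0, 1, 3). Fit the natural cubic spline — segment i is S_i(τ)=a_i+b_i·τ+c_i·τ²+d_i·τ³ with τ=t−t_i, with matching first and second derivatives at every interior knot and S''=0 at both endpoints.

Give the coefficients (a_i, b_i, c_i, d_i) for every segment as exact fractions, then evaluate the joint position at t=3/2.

Δ: Δ0=7, Δ1=-3/2
row 1: diag=6, rhs=-51; c'=1/3, d'=-17/2
back: M1=-17/2
M: M0=0, M1=-17/2, M2=0
seg 0: a=-4, c=M0/2=0, d=(M1−M0)/(6·1)=-17/12, b=Δ0−h0·(2M0+M1)/6=101/12
seg 1: a=3, c=M1/2=-17/4, d=(M2−M1)/(6·2)=17/24, b=Δ1−h1·(2M1+M2)/6=25/6
t_q=3/2 → seg 1, τ=1/2; S=3+25/6·τ+-17/4·τ²+17/24·τ³=263/64

  seg 0: a=-4 b=101/12 c=0 d=-17/12
  seg 1: a=3 b=25/6 c=-17/4 d=17/24
S(3/2) = 263/64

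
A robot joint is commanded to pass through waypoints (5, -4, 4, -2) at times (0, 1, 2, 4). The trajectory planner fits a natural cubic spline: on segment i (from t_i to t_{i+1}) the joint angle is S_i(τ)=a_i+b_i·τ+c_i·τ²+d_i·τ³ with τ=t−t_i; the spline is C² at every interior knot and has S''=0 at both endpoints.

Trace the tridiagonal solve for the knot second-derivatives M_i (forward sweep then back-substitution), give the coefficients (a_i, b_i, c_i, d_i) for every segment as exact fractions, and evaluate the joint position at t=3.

Δ: Δ0=-9, Δ1=8, Δ2=-3
row 1: diag=4, rhs=102; c'=1/4, d'=51/2
row 2: denom=6−1·1/4=23/4; d'=(-66−1·51/2)/(23/4)=-366/23
back: M2=-366/23
back: M1=51/2−1/4·-366/23=678/23
M: M0=0, M1=678/23, M2=-366/23, M3=0
seg 0: a=5, c=M0/2=0, d=(M1−M0)/(6·1)=113/23, b=Δ0−h0·(2M0+M1)/6=-320/23
seg 1: a=-4, c=M1/2=339/23, d=(M2−M1)/(6·1)=-174/23, b=Δ1−h1·(2M1+M2)/6=19/23
seg 2: a=4, c=M2/2=-183/23, d=(M3−M2)/(6·2)=61/46, b=Δ2−h2·(2M2+M3)/6=175/23
t_q=3 → seg 2, τ=1; S=4+175/23·τ+-183/23·τ²+61/46·τ³=229/46

  seg 0: a=5 b=-320/23 c=0 d=113/23
  seg 1: a=-4 b=19/23 c=339/23 d=-174/23
  seg 2: a=4 b=175/23 c=-183/23 d=61/46
S(3) = 229/46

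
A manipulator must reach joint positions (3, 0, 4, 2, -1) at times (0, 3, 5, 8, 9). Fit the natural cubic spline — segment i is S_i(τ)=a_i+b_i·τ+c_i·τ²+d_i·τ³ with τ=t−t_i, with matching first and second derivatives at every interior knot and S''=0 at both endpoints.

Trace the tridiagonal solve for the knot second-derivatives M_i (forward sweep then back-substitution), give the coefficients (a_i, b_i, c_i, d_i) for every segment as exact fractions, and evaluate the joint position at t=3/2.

  seg 0: a=3 b=-1403/678 c=0 d=725/6102
  seg 1: a=0 b=386/339 c=725/678 d=-433/1356
  seg 2: a=4 b=179/113 c=-287/339 d=98/3051
  seg 3: a=2 b=-297/113 c=-63/113 d=21/113
S(3/2) = 537/1808

Δ: Δ0=-1, Δ1=2, Δ2=-2/3, Δ3=-3
row 1: diag=10, rhs=18; c'=1/5, d'=9/5
row 2: denom=10−2·1/5=48/5; d'=(-16−2·9/5)/(48/5)=-49/24
row 3: denom=8−3·5/16=113/16; d'=(-14−3·-49/24)/(113/16)=-126/113
back: M3=-126/113
back: M2=-49/24−5/16·-126/113=-574/339
back: M1=9/5−1/5·-574/339=725/339
M: M0=0, M1=725/339, M2=-574/339, M3=-126/113, M4=0
seg 0: a=3, c=M0/2=0, d=(M1−M0)/(6·3)=725/6102, b=Δ0−h0·(2M0+M1)/6=-1403/678
seg 1: a=0, c=M1/2=725/678, d=(M2−M1)/(6·2)=-433/1356, b=Δ1−h1·(2M1+M2)/6=386/339
seg 2: a=4, c=M2/2=-287/339, d=(M3−M2)/(6·3)=98/3051, b=Δ2−h2·(2M2+M3)/6=179/113
seg 3: a=2, c=M3/2=-63/113, d=(M4−M3)/(6·1)=21/113, b=Δ3−h3·(2M3+M4)/6=-297/113
t_q=3/2 → seg 0, τ=3/2; S=3+-1403/678·τ+0·τ²+725/6102·τ³=537/1808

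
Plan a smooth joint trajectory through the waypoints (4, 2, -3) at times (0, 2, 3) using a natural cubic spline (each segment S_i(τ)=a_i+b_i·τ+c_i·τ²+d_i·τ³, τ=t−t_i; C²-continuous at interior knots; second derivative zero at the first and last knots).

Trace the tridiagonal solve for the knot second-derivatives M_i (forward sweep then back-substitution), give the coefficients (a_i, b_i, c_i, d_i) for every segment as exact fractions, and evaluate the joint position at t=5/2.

  seg 0: a=4 b=1/3 c=0 d=-1/3
  seg 1: a=2 b=-11/3 c=-2 d=2/3
S(5/2) = -1/4

Δ: Δ0=-1, Δ1=-5
row 1: diag=6, rhs=-24; c'=1/6, d'=-4
back: M1=-4
M: M0=0, M1=-4, M2=0
seg 0: a=4, c=M0/2=0, d=(M1−M0)/(6·2)=-1/3, b=Δ0−h0·(2M0+M1)/6=1/3
seg 1: a=2, c=M1/2=-2, d=(M2−M1)/(6·1)=2/3, b=Δ1−h1·(2M1+M2)/6=-11/3
t_q=5/2 → seg 1, τ=1/2; S=2+-11/3·τ+-2·τ²+2/3·τ³=-1/4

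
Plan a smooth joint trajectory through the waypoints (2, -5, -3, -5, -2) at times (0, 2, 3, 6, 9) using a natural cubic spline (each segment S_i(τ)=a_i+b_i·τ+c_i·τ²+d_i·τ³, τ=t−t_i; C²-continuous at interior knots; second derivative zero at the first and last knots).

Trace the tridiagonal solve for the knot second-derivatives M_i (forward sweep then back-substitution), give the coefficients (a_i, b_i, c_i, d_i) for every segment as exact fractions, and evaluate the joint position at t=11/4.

  seg 0: a=2 b=-1408/255 c=0 d=1031/2040
  seg 1: a=-5 b=277/510 c=1031/340 d=-1607/1020
  seg 2: a=-3 b=1919/1020 c=-144/85 d=517/1836
  seg 3: a=-5 b=-347/510 c=857/1020 d=-857/9180
S(11/4) = -77283/21760

Δ: Δ0=-7/2, Δ1=2, Δ2=-2/3, Δ3=1
row 1: diag=6, rhs=33; c'=1/6, d'=11/2
row 2: denom=8−1·1/6=47/6; d'=(-16−1·11/2)/(47/6)=-129/47
row 3: denom=12−3·18/47=510/47; d'=(10−3·-129/47)/(510/47)=857/510
back: M3=857/510
back: M2=-129/47−18/47·857/510=-288/85
back: M1=11/2−1/6·-288/85=1031/170
M: M0=0, M1=1031/170, M2=-288/85, M3=857/510, M4=0
seg 0: a=2, c=M0/2=0, d=(M1−M0)/(6·2)=1031/2040, b=Δ0−h0·(2M0+M1)/6=-1408/255
seg 1: a=-5, c=M1/2=1031/340, d=(M2−M1)/(6·1)=-1607/1020, b=Δ1−h1·(2M1+M2)/6=277/510
seg 2: a=-3, c=M2/2=-144/85, d=(M3−M2)/(6·3)=517/1836, b=Δ2−h2·(2M2+M3)/6=1919/1020
seg 3: a=-5, c=M3/2=857/1020, d=(M4−M3)/(6·3)=-857/9180, b=Δ3−h3·(2M3+M4)/6=-347/510
t_q=11/4 → seg 1, τ=3/4; S=-5+277/510·τ+1031/340·τ²+-1607/1020·τ³=-77283/21760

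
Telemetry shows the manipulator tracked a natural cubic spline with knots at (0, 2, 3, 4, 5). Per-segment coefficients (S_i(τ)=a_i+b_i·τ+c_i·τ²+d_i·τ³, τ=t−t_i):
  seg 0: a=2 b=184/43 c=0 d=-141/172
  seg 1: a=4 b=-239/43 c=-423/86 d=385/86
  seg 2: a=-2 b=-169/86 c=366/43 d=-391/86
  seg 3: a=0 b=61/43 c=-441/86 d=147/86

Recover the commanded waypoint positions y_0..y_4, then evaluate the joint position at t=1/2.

y_0=2 y_1=4 y_2=-2 y_3=0 y_4=-2
S(1/2) = 5555/1376

y_0 = S_0(0) = a_0 = 2
y_1 = S_1(0) = a_1 = 4
y_2 = S_2(0) = a_2 = -2
y_3 = S_3(0) = a_3 = 0
y_4 = S_3(1) = -2
t_q=1/2 is in segment 0 (τ=1/2); S_0(τ)=5555/1376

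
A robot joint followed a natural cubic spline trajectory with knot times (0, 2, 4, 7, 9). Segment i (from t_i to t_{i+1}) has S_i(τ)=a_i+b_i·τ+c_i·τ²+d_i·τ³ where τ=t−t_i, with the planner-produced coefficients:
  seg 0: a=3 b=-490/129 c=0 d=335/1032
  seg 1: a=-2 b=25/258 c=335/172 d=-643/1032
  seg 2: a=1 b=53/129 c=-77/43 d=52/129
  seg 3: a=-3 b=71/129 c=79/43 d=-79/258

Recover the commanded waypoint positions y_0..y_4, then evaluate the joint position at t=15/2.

y_0 = S_0(0) = a_0 = 3
y_1 = S_1(0) = a_1 = -2
y_2 = S_2(0) = a_2 = 1
y_3 = S_3(0) = a_3 = -3
y_4 = S_3(2) = 3
t_q=15/2 is in segment 3 (τ=1/2); S_3(τ)=-1585/688

y_0=3 y_1=-2 y_2=1 y_3=-3 y_4=3
S(15/2) = -1585/688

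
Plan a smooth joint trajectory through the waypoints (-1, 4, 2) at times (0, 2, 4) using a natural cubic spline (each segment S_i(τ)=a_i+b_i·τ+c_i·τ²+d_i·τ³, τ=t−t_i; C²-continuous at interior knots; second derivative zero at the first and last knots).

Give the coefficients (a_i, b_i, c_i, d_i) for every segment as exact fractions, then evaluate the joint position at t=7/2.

  seg 0: a=-1 b=27/8 c=0 d=-7/32
  seg 1: a=4 b=3/4 c=-21/16 d=7/32
S(7/2) = 745/256

Δ: Δ0=5/2, Δ1=-1
row 1: diag=8, rhs=-21; c'=1/4, d'=-21/8
back: M1=-21/8
M: M0=0, M1=-21/8, M2=0
seg 0: a=-1, c=M0/2=0, d=(M1−M0)/(6·2)=-7/32, b=Δ0−h0·(2M0+M1)/6=27/8
seg 1: a=4, c=M1/2=-21/16, d=(M2−M1)/(6·2)=7/32, b=Δ1−h1·(2M1+M2)/6=3/4
t_q=7/2 → seg 1, τ=3/2; S=4+3/4·τ+-21/16·τ²+7/32·τ³=745/256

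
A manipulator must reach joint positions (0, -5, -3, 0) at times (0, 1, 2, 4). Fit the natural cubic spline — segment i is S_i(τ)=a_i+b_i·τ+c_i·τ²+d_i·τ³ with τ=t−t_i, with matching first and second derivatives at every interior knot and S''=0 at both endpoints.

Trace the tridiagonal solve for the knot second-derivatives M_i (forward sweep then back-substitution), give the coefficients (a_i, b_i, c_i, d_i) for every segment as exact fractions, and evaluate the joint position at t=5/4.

  seg 0: a=0 b=-315/46 c=0 d=85/46
  seg 1: a=-5 b=-30/23 c=255/46 d=-103/46
  seg 2: a=-3 b=141/46 c=-27/23 d=9/46
S(5/4) = -14763/2944

Δ: Δ0=-5, Δ1=2, Δ2=3/2
row 1: diag=4, rhs=42; c'=1/4, d'=21/2
row 2: denom=6−1·1/4=23/4; d'=(-3−1·21/2)/(23/4)=-54/23
back: M2=-54/23
back: M1=21/2−1/4·-54/23=255/23
M: M0=0, M1=255/23, M2=-54/23, M3=0
seg 0: a=0, c=M0/2=0, d=(M1−M0)/(6·1)=85/46, b=Δ0−h0·(2M0+M1)/6=-315/46
seg 1: a=-5, c=M1/2=255/46, d=(M2−M1)/(6·1)=-103/46, b=Δ1−h1·(2M1+M2)/6=-30/23
seg 2: a=-3, c=M2/2=-27/23, d=(M3−M2)/(6·2)=9/46, b=Δ2−h2·(2M2+M3)/6=141/46
t_q=5/4 → seg 1, τ=1/4; S=-5+-30/23·τ+255/46·τ²+-103/46·τ³=-14763/2944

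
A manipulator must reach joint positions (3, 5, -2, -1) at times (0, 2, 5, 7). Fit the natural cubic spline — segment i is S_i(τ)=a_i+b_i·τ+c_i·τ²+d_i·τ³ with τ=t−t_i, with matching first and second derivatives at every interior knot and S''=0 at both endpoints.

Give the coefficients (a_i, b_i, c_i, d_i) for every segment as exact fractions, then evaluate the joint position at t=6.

  seg 0: a=3 b=524/273 c=0 d=-251/1092
  seg 1: a=5 b=-229/273 c=-251/182 d=37/126
  seg 2: a=-2 b=-647/546 c=115/91 d=-115/546
S(6) = -194/91

Δ: Δ0=1, Δ1=-7/3, Δ2=1/2
row 1: diag=10, rhs=-20; c'=3/10, d'=-2
row 2: denom=10−3·3/10=91/10; d'=(17−3·-2)/(91/10)=230/91
back: M2=230/91
back: M1=-2−3/10·230/91=-251/91
M: M0=0, M1=-251/91, M2=230/91, M3=0
seg 0: a=3, c=M0/2=0, d=(M1−M0)/(6·2)=-251/1092, b=Δ0−h0·(2M0+M1)/6=524/273
seg 1: a=5, c=M1/2=-251/182, d=(M2−M1)/(6·3)=37/126, b=Δ1−h1·(2M1+M2)/6=-229/273
seg 2: a=-2, c=M2/2=115/91, d=(M3−M2)/(6·2)=-115/546, b=Δ2−h2·(2M2+M3)/6=-647/546
t_q=6 → seg 2, τ=1; S=-2+-647/546·τ+115/91·τ²+-115/546·τ³=-194/91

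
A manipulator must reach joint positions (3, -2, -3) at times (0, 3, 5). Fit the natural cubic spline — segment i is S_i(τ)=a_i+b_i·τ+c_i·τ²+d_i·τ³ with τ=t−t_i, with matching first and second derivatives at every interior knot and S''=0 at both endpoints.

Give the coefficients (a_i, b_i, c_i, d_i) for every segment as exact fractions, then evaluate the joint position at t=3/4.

Δ: Δ0=-5/3, Δ1=-1/2
row 1: diag=10, rhs=7; c'=1/5, d'=7/10
back: M1=7/10
M: M0=0, M1=7/10, M2=0
seg 0: a=3, c=M0/2=0, d=(M1−M0)/(6·3)=7/180, b=Δ0−h0·(2M0+M1)/6=-121/60
seg 1: a=-2, c=M1/2=7/20, d=(M2−M1)/(6·2)=-7/120, b=Δ1−h1·(2M1+M2)/6=-29/30
t_q=3/4 → seg 0, τ=3/4; S=3+-121/60·τ+0·τ²+7/180·τ³=385/256

  seg 0: a=3 b=-121/60 c=0 d=7/180
  seg 1: a=-2 b=-29/30 c=7/20 d=-7/120
S(3/4) = 385/256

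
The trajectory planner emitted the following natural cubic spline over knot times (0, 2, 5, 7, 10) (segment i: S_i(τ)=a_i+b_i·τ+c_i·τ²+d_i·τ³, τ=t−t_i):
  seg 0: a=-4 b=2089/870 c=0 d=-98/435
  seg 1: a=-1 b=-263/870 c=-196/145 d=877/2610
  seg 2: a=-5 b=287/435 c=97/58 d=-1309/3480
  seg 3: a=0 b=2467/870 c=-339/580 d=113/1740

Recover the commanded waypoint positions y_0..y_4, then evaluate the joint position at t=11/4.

y_0 = S_0(0) = a_0 = -4
y_1 = S_1(0) = a_1 = -1
y_2 = S_2(0) = a_2 = -5
y_3 = S_3(0) = a_3 = 0
y_4 = S_3(3) = 5
t_q=11/4 is in segment 1 (τ=3/4); S_1(τ)=-1181/640

y_0=-4 y_1=-1 y_2=-5 y_3=0 y_4=5
S(11/4) = -1181/640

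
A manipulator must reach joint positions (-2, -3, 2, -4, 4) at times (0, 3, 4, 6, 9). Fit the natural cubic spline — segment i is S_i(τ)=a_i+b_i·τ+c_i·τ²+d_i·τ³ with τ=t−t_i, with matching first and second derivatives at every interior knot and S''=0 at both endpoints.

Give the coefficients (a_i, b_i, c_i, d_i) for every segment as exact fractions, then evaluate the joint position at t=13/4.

  seg 0: a=-2 b=-658/219 c=0 d=65/219
  seg 1: a=-3 b=1097/219 c=195/73 d=-587/219
  seg 2: a=2 b=506/219 c=-392/73 d=1189/876
  seg 3: a=-4 b=-631/219 c=405/146 d=-45/146
S(13/4) = -7581/4672

Δ: Δ0=-1/3, Δ1=5, Δ2=-3, Δ3=8/3
row 1: diag=8, rhs=32; c'=1/8, d'=4
row 2: denom=6−1·1/8=47/8; d'=(-48−1·4)/(47/8)=-416/47
row 3: denom=10−2·16/47=438/47; d'=(34−2·-416/47)/(438/47)=405/73
back: M3=405/73
back: M2=-416/47−16/47·405/73=-784/73
back: M1=4−1/8·-784/73=390/73
M: M0=0, M1=390/73, M2=-784/73, M3=405/73, M4=0
seg 0: a=-2, c=M0/2=0, d=(M1−M0)/(6·3)=65/219, b=Δ0−h0·(2M0+M1)/6=-658/219
seg 1: a=-3, c=M1/2=195/73, d=(M2−M1)/(6·1)=-587/219, b=Δ1−h1·(2M1+M2)/6=1097/219
seg 2: a=2, c=M2/2=-392/73, d=(M3−M2)/(6·2)=1189/876, b=Δ2−h2·(2M2+M3)/6=506/219
seg 3: a=-4, c=M3/2=405/146, d=(M4−M3)/(6·3)=-45/146, b=Δ3−h3·(2M3+M4)/6=-631/219
t_q=13/4 → seg 1, τ=1/4; S=-3+1097/219·τ+195/73·τ²+-587/219·τ³=-7581/4672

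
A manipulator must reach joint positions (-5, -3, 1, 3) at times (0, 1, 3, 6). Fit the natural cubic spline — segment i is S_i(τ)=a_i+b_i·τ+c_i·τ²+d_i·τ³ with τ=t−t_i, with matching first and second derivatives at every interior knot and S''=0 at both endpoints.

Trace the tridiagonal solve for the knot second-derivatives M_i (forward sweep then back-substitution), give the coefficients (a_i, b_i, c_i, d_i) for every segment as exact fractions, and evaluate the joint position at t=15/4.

Δ: Δ0=2, Δ1=2, Δ2=2/3
row 1: diag=6, rhs=0; c'=1/3, d'=0
row 2: denom=10−2·1/3=28/3; d'=(-8−2·0)/(28/3)=-6/7
back: M2=-6/7
back: M1=0−1/3·-6/7=2/7
M: M0=0, M1=2/7, M2=-6/7, M3=0
seg 0: a=-5, c=M0/2=0, d=(M1−M0)/(6·1)=1/21, b=Δ0−h0·(2M0+M1)/6=41/21
seg 1: a=-3, c=M1/2=1/7, d=(M2−M1)/(6·2)=-2/21, b=Δ1−h1·(2M1+M2)/6=44/21
seg 2: a=1, c=M2/2=-3/7, d=(M3−M2)/(6·3)=1/21, b=Δ2−h2·(2M2+M3)/6=32/21
t_q=15/4 → seg 2, τ=3/4; S=1+32/21·τ+-3/7·τ²+1/21·τ³=123/64

  seg 0: a=-5 b=41/21 c=0 d=1/21
  seg 1: a=-3 b=44/21 c=1/7 d=-2/21
  seg 2: a=1 b=32/21 c=-3/7 d=1/21
S(15/4) = 123/64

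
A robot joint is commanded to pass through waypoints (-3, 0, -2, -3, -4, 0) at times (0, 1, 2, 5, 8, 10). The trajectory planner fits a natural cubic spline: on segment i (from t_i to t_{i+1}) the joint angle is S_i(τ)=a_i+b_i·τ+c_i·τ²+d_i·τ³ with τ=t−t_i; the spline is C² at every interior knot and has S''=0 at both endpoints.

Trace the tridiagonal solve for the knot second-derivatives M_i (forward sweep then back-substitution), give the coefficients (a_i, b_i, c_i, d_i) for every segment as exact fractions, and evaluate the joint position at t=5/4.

Δ: Δ0=3, Δ1=-2, Δ2=-1/3, Δ3=-1/3, Δ4=2
row 1: diag=4, rhs=-30; c'=1/4, d'=-15/2
row 2: denom=8−1·1/4=31/4; d'=(10−1·-15/2)/(31/4)=70/31
row 3: denom=12−3·12/31=336/31; d'=(0−3·70/31)/(336/31)=-5/8
row 4: denom=10−3·31/112=1027/112; d'=(14−3·-5/8)/(1027/112)=1778/1027
back: M4=1778/1027
back: M3=-5/8−31/112·1778/1027=-1134/1027
back: M2=70/31−12/31·-1134/1027=2758/1027
back: M1=-15/2−1/4·2758/1027=-8392/1027
M: M0=0, M1=-8392/1027, M2=2758/1027, M3=-1134/1027, M4=1778/1027, M5=0
seg 0: a=-3, c=M0/2=0, d=(M1−M0)/(6·1)=-4196/3081, b=Δ0−h0·(2M0+M1)/6=13439/3081
seg 1: a=0, c=M1/2=-4196/1027, d=(M2−M1)/(6·1)=5575/3081, b=Δ1−h1·(2M1+M2)/6=851/3081
seg 2: a=-2, c=M2/2=1379/1027, d=(M3−M2)/(6·3)=-1946/9243, b=Δ2−h2·(2M2+M3)/6=-7600/3081
seg 3: a=-3, c=M3/2=-567/1027, d=(M4−M3)/(6·3)=112/711, b=Δ3−h3·(2M3+M4)/6=-292/3081
seg 4: a=-4, c=M4/2=889/1027, d=(M5−M4)/(6·2)=-889/6162, b=Δ4−h4·(2M4+M5)/6=2606/3081
t_q=5/4 → seg 1, τ=1/4; S=0+851/3081·τ+-4196/1027·τ²+5575/3081·τ³=-799/5056

  seg 0: a=-3 b=13439/3081 c=0 d=-4196/3081
  seg 1: a=0 b=851/3081 c=-4196/1027 d=5575/3081
  seg 2: a=-2 b=-7600/3081 c=1379/1027 d=-1946/9243
  seg 3: a=-3 b=-292/3081 c=-567/1027 d=112/711
  seg 4: a=-4 b=2606/3081 c=889/1027 d=-889/6162
S(5/4) = -799/5056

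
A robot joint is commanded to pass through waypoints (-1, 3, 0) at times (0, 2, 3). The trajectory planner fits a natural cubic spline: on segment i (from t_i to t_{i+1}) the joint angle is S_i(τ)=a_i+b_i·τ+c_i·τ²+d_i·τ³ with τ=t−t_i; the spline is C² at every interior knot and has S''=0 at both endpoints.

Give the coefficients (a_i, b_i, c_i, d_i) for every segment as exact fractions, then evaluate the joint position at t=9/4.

Δ: Δ0=2, Δ1=-3
row 1: diag=6, rhs=-30; c'=1/6, d'=-5
back: M1=-5
M: M0=0, M1=-5, M2=0
seg 0: a=-1, c=M0/2=0, d=(M1−M0)/(6·2)=-5/12, b=Δ0−h0·(2M0+M1)/6=11/3
seg 1: a=3, c=M1/2=-5/2, d=(M2−M1)/(6·1)=5/6, b=Δ1−h1·(2M1+M2)/6=-4/3
t_q=9/4 → seg 1, τ=1/4; S=3+-4/3·τ+-5/2·τ²+5/6·τ³=323/128

  seg 0: a=-1 b=11/3 c=0 d=-5/12
  seg 1: a=3 b=-4/3 c=-5/2 d=5/6
S(9/4) = 323/128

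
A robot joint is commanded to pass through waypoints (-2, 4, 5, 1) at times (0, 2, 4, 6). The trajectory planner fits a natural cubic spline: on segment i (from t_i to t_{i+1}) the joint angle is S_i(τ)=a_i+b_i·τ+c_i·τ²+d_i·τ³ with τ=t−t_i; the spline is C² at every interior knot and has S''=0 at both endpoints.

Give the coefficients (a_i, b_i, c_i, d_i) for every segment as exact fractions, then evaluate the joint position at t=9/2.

Δ: Δ0=3, Δ1=1/2, Δ2=-2
row 1: diag=8, rhs=-15; c'=1/4, d'=-15/8
row 2: denom=8−2·1/4=15/2; d'=(-15−2·-15/8)/(15/2)=-3/2
back: M2=-3/2
back: M1=-15/8−1/4·-3/2=-3/2
M: M0=0, M1=-3/2, M2=-3/2, M3=0
seg 0: a=-2, c=M0/2=0, d=(M1−M0)/(6·2)=-1/8, b=Δ0−h0·(2M0+M1)/6=7/2
seg 1: a=4, c=M1/2=-3/4, d=(M2−M1)/(6·2)=0, b=Δ1−h1·(2M1+M2)/6=2
seg 2: a=5, c=M2/2=-3/4, d=(M3−M2)/(6·2)=1/8, b=Δ2−h2·(2M2+M3)/6=-1
t_q=9/2 → seg 2, τ=1/2; S=5+-1·τ+-3/4·τ²+1/8·τ³=277/64

  seg 0: a=-2 b=7/2 c=0 d=-1/8
  seg 1: a=4 b=2 c=-3/4 d=0
  seg 2: a=5 b=-1 c=-3/4 d=1/8
S(9/2) = 277/64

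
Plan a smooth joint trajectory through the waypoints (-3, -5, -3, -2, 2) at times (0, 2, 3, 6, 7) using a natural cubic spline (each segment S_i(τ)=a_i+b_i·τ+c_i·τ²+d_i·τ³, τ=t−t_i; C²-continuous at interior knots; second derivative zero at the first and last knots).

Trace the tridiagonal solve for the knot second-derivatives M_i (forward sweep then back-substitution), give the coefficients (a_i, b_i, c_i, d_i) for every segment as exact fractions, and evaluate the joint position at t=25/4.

Δ: Δ0=-1, Δ1=2, Δ2=1/3, Δ3=4
row 1: diag=6, rhs=18; c'=1/6, d'=3
row 2: denom=8−1·1/6=47/6; d'=(-10−1·3)/(47/6)=-78/47
row 3: denom=8−3·18/47=322/47; d'=(22−3·-78/47)/(322/47)=634/161
back: M3=634/161
back: M2=-78/47−18/47·634/161=-510/161
back: M1=3−1/6·-510/161=568/161
M: M0=0, M1=568/161, M2=-510/161, M3=634/161, M4=0
seg 0: a=-3, c=M0/2=0, d=(M1−M0)/(6·2)=142/483, b=Δ0−h0·(2M0+M1)/6=-1051/483
seg 1: a=-5, c=M1/2=284/161, d=(M2−M1)/(6·1)=-77/69, b=Δ1−h1·(2M1+M2)/6=653/483
seg 2: a=-3, c=M2/2=-255/161, d=(M3−M2)/(6·3)=572/1449, b=Δ2−h2·(2M2+M3)/6=740/483
seg 3: a=-2, c=M3/2=317/161, d=(M4−M3)/(6·1)=-317/483, b=Δ3−h3·(2M3+M4)/6=1298/483
t_q=25/4 → seg 3, τ=1/4; S=-2+1298/483·τ+317/161·τ²+-317/483·τ³=-1789/1472

  seg 0: a=-3 b=-1051/483 c=0 d=142/483
  seg 1: a=-5 b=653/483 c=284/161 d=-77/69
  seg 2: a=-3 b=740/483 c=-255/161 d=572/1449
  seg 3: a=-2 b=1298/483 c=317/161 d=-317/483
S(25/4) = -1789/1472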